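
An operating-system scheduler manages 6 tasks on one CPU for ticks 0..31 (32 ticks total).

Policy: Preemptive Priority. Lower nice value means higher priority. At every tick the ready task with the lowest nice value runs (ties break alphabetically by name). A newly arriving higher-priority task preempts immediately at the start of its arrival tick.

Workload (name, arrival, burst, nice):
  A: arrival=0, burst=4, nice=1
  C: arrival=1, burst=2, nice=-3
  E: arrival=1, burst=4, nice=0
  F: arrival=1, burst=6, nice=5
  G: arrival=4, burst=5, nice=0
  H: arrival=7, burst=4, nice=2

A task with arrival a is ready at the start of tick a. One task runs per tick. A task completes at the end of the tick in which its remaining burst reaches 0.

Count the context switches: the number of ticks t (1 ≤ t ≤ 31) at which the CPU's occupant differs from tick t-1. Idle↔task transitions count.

context switches = 7

t=0: ready={A} → run A
t=1: ready={A,C,E,F} → run C
t=2: ready={A,C,E,F} → run C
t=3: ready={A,E,F} → run E
t=4: ready={A,E,F,G} → run E
t=5: ready={A,E,F,G} → run E
t=6: ready={A,E,F,G} → run E
t=7: ready={A,F,G,H} → run G
t=8: ready={A,F,G,H} → run G
t=9: ready={A,F,G,H} → run G
t=10: ready={A,F,G,H} → run G
t=11: ready={A,F,G,H} → run G
t=12: ready={A,F,H} → run A
t=13: ready={A,F,H} → run A
t=14: ready={A,F,H} → run A
t=15: ready={F,H} → run H
t=16: ready={F,H} → run H
t=17: ready={F,H} → run H
t=18: ready={F,H} → run H
t=19: ready={F} → run F
t=20: ready={F} → run F
t=21: ready={F} → run F
t=22: ready={F} → run F
t=23: ready={F} → run F
t=24: ready={F} → run F
t=25: (idle)
t=26: (idle)
t=27: (idle)
t=28: (idle)
t=29: (idle)
t=30: (idle)
t=31: (idle)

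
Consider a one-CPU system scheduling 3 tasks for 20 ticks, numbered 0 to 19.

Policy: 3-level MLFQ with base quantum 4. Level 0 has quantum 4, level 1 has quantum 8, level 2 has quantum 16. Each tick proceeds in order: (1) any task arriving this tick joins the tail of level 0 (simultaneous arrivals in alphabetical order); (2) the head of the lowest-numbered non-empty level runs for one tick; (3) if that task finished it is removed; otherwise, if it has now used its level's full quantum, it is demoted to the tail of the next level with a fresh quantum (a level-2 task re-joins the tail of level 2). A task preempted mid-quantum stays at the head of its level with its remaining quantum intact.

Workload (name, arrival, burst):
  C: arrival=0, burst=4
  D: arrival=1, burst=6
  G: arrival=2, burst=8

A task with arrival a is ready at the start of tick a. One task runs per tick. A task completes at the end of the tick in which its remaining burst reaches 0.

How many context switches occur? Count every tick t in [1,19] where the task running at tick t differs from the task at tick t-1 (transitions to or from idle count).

t=0: L0/L1/L2 = C/-/- → run C
t=1: L0/L1/L2 = CD/-/- → run C
t=2: L0/L1/L2 = CDG/-/- → run C
t=3: L0/L1/L2 = CDG/-/- → run C
t=4: L0/L1/L2 = DG/-/- → run D
t=5: L0/L1/L2 = DG/-/- → run D
t=6: L0/L1/L2 = DG/-/- → run D
t=7: L0/L1/L2 = DG/-/- → run D
t=8: L0/L1/L2 = G/D/- → run G
t=9: L0/L1/L2 = G/D/- → run G
t=10: L0/L1/L2 = G/D/- → run G
t=11: L0/L1/L2 = G/D/- → run G
t=12: L0/L1/L2 = -/DG/- → run D
t=13: L0/L1/L2 = -/DG/- → run D
t=14: L0/L1/L2 = -/G/- → run G
t=15: L0/L1/L2 = -/G/- → run G
t=16: L0/L1/L2 = -/G/- → run G
t=17: L0/L1/L2 = -/G/- → run G
t=18: (idle)
t=19: (idle)

context switches = 5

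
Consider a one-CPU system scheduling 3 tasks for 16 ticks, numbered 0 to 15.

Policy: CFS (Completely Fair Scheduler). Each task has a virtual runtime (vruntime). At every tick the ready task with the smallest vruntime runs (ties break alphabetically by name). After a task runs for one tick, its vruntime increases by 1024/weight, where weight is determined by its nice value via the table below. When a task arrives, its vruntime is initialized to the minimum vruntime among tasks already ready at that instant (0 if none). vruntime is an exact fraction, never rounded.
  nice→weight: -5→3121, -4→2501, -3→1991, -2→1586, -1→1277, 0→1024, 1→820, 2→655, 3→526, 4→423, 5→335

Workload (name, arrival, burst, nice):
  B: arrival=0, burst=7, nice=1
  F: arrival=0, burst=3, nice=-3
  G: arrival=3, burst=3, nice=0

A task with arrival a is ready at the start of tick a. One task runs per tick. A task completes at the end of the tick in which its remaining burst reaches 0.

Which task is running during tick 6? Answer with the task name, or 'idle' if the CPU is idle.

t=0: vr[B=0 F=0] → run B
t=1: vr[B=256/205 F=0] → run F
t=2: vr[B=256/205 F=1024/1991] → run F
t=3: vr[B=256/205 F=2048/1991 G=2048/1991] → run F
t=4: vr[B=256/205 G=2048/1991] → run G
t=5: vr[B=256/205 G=4039/1991] → run B
t=6: vr[B=512/205 G=4039/1991] → run G
t=7: vr[B=512/205 G=6030/1991] → run B
t=8: vr[B=768/205 G=6030/1991] → run G
t=9: vr[B=768/205] → run B
t=10: vr[B=1024/205] → run B
t=11: vr[B=256/41] → run B
t=12: vr[B=1536/205] → run B
t=13: (idle)
t=14: (idle)
t=15: (idle)

running at tick 6 = G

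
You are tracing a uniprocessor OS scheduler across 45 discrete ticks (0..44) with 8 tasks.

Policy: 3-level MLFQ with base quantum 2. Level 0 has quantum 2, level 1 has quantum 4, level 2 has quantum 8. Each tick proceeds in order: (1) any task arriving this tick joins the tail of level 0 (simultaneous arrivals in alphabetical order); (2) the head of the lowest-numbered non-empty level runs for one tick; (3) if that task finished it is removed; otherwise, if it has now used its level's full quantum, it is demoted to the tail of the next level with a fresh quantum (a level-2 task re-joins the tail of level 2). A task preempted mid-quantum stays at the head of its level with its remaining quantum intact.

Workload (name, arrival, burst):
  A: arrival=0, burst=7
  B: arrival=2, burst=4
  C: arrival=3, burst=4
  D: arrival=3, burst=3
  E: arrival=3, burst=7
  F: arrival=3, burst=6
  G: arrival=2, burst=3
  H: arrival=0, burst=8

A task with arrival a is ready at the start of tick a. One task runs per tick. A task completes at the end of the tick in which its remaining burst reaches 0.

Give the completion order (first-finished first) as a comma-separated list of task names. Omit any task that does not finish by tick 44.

completion order = B, G, C, D, F, A, H, E

t=0: L0/L1/L2 = AH/-/- → run A
t=1: L0/L1/L2 = AH/-/- → run A
t=2: L0/L1/L2 = HBG/A/- → run H
t=3: L0/L1/L2 = HBGCDEF/A/- → run H
t=4: L0/L1/L2 = BGCDEF/AH/- → run B
t=5: L0/L1/L2 = BGCDEF/AH/- → run B
t=6: L0/L1/L2 = GCDEF/AHB/- → run G
t=7: L0/L1/L2 = GCDEF/AHB/- → run G
t=8: L0/L1/L2 = CDEF/AHBG/- → run C
t=9: L0/L1/L2 = CDEF/AHBG/- → run C
t=10: L0/L1/L2 = DEF/AHBGC/- → run D
t=11: L0/L1/L2 = DEF/AHBGC/- → run D
t=12: L0/L1/L2 = EF/AHBGCD/- → run E
t=13: L0/L1/L2 = EF/AHBGCD/- → run E
t=14: L0/L1/L2 = F/AHBGCDE/- → run F
t=15: L0/L1/L2 = F/AHBGCDE/- → run F
t=16: L0/L1/L2 = -/AHBGCDEF/- → run A
t=17: L0/L1/L2 = -/AHBGCDEF/- → run A
t=18: L0/L1/L2 = -/AHBGCDEF/- → run A
t=19: L0/L1/L2 = -/AHBGCDEF/- → run A
t=20: L0/L1/L2 = -/HBGCDEF/A → run H
t=21: L0/L1/L2 = -/HBGCDEF/A → run H
t=22: L0/L1/L2 = -/HBGCDEF/A → run H
t=23: L0/L1/L2 = -/HBGCDEF/A → run H
t=24: L0/L1/L2 = -/BGCDEF/AH → run B
t=25: L0/L1/L2 = -/BGCDEF/AH → run B
t=26: L0/L1/L2 = -/GCDEF/AH → run G
t=27: L0/L1/L2 = -/CDEF/AH → run C
t=28: L0/L1/L2 = -/CDEF/AH → run C
t=29: L0/L1/L2 = -/DEF/AH → run D
t=30: L0/L1/L2 = -/EF/AH → run E
t=31: L0/L1/L2 = -/EF/AH → run E
t=32: L0/L1/L2 = -/EF/AH → run E
t=33: L0/L1/L2 = -/EF/AH → run E
t=34: L0/L1/L2 = -/F/AHE → run F
t=35: L0/L1/L2 = -/F/AHE → run F
t=36: L0/L1/L2 = -/F/AHE → run F
t=37: L0/L1/L2 = -/F/AHE → run F
t=38: L0/L1/L2 = -/-/AHE → run A
t=39: L0/L1/L2 = -/-/HE → run H
t=40: L0/L1/L2 = -/-/HE → run H
t=41: L0/L1/L2 = -/-/E → run E
t=42: (idle)
t=43: (idle)
t=44: (idle)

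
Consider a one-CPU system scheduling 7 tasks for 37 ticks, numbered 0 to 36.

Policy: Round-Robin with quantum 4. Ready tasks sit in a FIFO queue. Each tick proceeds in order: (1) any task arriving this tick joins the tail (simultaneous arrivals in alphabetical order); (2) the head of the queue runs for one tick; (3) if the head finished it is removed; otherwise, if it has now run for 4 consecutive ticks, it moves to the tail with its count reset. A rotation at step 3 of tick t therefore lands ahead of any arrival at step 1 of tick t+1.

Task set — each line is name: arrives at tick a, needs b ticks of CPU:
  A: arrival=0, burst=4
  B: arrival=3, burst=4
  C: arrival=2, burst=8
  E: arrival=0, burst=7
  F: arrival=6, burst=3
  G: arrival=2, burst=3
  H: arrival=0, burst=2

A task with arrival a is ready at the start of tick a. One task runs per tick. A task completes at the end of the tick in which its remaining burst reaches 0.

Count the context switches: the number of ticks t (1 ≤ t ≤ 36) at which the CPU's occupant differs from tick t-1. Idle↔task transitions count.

context switches = 9

t=0: queue=[A,E,H] q_used=0 → run A
t=1: queue=[A,E,H] q_used=1 → run A
t=2: queue=[A,E,H,C,G] q_used=2 → run A
t=3: queue=[A,E,H,C,G,B] q_used=3 → run A
t=4: queue=[E,H,C,G,B] q_used=0 → run E
t=5: queue=[E,H,C,G,B] q_used=1 → run E
t=6: queue=[E,H,C,G,B,F] q_used=2 → run E
t=7: queue=[E,H,C,G,B,F] q_used=3 → run E
t=8: queue=[H,C,G,B,F,E] q_used=0 → run H
t=9: queue=[H,C,G,B,F,E] q_used=1 → run H
t=10: queue=[C,G,B,F,E] q_used=0 → run C
t=11: queue=[C,G,B,F,E] q_used=1 → run C
t=12: queue=[C,G,B,F,E] q_used=2 → run C
t=13: queue=[C,G,B,F,E] q_used=3 → run C
t=14: queue=[G,B,F,E,C] q_used=0 → run G
t=15: queue=[G,B,F,E,C] q_used=1 → run G
t=16: queue=[G,B,F,E,C] q_used=2 → run G
t=17: queue=[B,F,E,C] q_used=0 → run B
t=18: queue=[B,F,E,C] q_used=1 → run B
t=19: queue=[B,F,E,C] q_used=2 → run B
t=20: queue=[B,F,E,C] q_used=3 → run B
t=21: queue=[F,E,C] q_used=0 → run F
t=22: queue=[F,E,C] q_used=1 → run F
t=23: queue=[F,E,C] q_used=2 → run F
t=24: queue=[E,C] q_used=0 → run E
t=25: queue=[E,C] q_used=1 → run E
t=26: queue=[E,C] q_used=2 → run E
t=27: queue=[C] q_used=0 → run C
t=28: queue=[C] q_used=1 → run C
t=29: queue=[C] q_used=2 → run C
t=30: queue=[C] q_used=3 → run C
t=31: (idle)
t=32: (idle)
t=33: (idle)
t=34: (idle)
t=35: (idle)
t=36: (idle)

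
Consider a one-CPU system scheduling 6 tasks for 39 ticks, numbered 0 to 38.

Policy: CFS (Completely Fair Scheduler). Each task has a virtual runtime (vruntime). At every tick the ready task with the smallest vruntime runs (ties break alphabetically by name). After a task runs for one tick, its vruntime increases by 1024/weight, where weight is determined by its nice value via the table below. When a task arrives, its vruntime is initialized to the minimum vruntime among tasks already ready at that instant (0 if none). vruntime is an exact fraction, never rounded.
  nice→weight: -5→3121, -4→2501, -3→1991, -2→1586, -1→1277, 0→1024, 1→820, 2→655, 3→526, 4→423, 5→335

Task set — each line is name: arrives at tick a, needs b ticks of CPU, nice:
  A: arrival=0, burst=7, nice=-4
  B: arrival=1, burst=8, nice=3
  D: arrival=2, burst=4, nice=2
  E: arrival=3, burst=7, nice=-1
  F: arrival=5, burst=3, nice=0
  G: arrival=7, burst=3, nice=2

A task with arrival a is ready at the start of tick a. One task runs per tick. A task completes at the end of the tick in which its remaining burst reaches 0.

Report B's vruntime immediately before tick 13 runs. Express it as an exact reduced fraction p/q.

t=0: vr[A=0] → run A
t=1: vr[A=1024/2501 B=1024/2501] → run A
t=2: vr[A=2048/2501 B=1024/2501 D=1024/2501] → run B
t=3: vr[A=2048/2501 B=1549824/657763 D=1024/2501 E=1024/2501] → run D
t=4: vr[A=2048/2501 B=1549824/657763 D=3231744/1638155 E=1024/2501] → run E
t=5: vr[A=2048/2501 B=1549824/657763 D=3231744/1638155 E=3868672/3193777 F=2048/2501] → run A
t=6: vr[A=3072/2501 B=1549824/657763 D=3231744/1638155 E=3868672/3193777 F=2048/2501] → run F
t=7: vr[A=3072/2501 B=1549824/657763 D=3231744/1638155 E=3868672/3193777 F=4549/2501 G=3868672/3193777] → run E
t=8: vr[A=3072/2501 B=1549824/657763 D=3231744/1638155 E=6429696/3193777 F=4549/2501 G=3868672/3193777] → run G
t=9: vr[A=3072/2501 B=1549824/657763 D=3231744/1638155 E=6429696/3193777 F=4549/2501 G=5804407808/2091923935] → run A
t=10: vr[A=4096/2501 B=1549824/657763 D=3231744/1638155 E=6429696/3193777 F=4549/2501 G=5804407808/2091923935] → run A
t=11: vr[A=5120/2501 B=1549824/657763 D=3231744/1638155 E=6429696/3193777 F=4549/2501 G=5804407808/2091923935] → run F
t=12: vr[A=5120/2501 B=1549824/657763 D=3231744/1638155 E=6429696/3193777 F=7050/2501 G=5804407808/2091923935] → run D
t=13: vr[A=5120/2501 B=1549824/657763 D=5792768/1638155 E=6429696/3193777 F=7050/2501 G=5804407808/2091923935] → run E
t=14: vr[A=5120/2501 B=1549824/657763 D=5792768/1638155 E=8990720/3193777 F=7050/2501 G=5804407808/2091923935] → run A
t=15: vr[A=6144/2501 B=1549824/657763 D=5792768/1638155 E=8990720/3193777 F=7050/2501 G=5804407808/2091923935] → run B
t=16: vr[A=6144/2501 B=2830336/657763 D=5792768/1638155 E=8990720/3193777 F=7050/2501 G=5804407808/2091923935] → run A
t=17: vr[B=2830336/657763 D=5792768/1638155 E=8990720/3193777 F=7050/2501 G=5804407808/2091923935] → run G
t=18: vr[B=2830336/657763 D=5792768/1638155 E=8990720/3193777 F=7050/2501 G=9074835456/2091923935] → run E
t=19: vr[B=2830336/657763 D=5792768/1638155 E=11551744/3193777 F=7050/2501 G=9074835456/2091923935] → run F
t=20: vr[B=2830336/657763 D=5792768/1638155 E=11551744/3193777 G=9074835456/2091923935] → run D
t=21: vr[B=2830336/657763 D=8353792/1638155 E=11551744/3193777 G=9074835456/2091923935] → run E
t=22: vr[B=2830336/657763 D=8353792/1638155 E=14112768/3193777 G=9074835456/2091923935] → run B
t=23: vr[B=4110848/657763 D=8353792/1638155 E=14112768/3193777 G=9074835456/2091923935] → run G
t=24: vr[B=4110848/657763 D=8353792/1638155 E=14112768/3193777] → run E
t=25: vr[B=4110848/657763 D=8353792/1638155 E=16673792/3193777] → run D
t=26: vr[B=4110848/657763 E=16673792/3193777] → run E
t=27: vr[B=4110848/657763] → run B
t=28: vr[B=5391360/657763] → run B
t=29: vr[B=6671872/657763] → run B
t=30: vr[B=7952384/657763] → run B
t=31: vr[B=9232896/657763] → run B
t=32: (idle)
t=33: (idle)
t=34: (idle)
t=35: (idle)
t=36: (idle)
t=37: (idle)
t=38: (idle)

vruntime(B, start of tick 13) = 1549824/657763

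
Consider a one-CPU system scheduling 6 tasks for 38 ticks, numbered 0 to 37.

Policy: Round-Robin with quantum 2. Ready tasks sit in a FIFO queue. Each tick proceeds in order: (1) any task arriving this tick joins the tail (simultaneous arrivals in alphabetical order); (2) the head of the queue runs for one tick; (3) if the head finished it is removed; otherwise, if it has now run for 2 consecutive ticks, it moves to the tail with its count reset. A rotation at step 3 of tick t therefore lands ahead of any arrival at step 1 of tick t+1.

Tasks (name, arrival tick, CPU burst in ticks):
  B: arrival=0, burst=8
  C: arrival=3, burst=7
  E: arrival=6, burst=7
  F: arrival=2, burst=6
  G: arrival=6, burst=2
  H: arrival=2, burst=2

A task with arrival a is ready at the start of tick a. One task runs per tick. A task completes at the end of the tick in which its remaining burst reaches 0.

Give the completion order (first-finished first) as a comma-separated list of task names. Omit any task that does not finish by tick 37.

t=0: queue=[B] q_used=0 → run B
t=1: queue=[B] q_used=1 → run B
t=2: queue=[B,F,H] q_used=0 → run B
t=3: queue=[B,F,H,C] q_used=1 → run B
t=4: queue=[F,H,C,B] q_used=0 → run F
t=5: queue=[F,H,C,B] q_used=1 → run F
t=6: queue=[H,C,B,F,E,G] q_used=0 → run H
t=7: queue=[H,C,B,F,E,G] q_used=1 → run H
t=8: queue=[C,B,F,E,G] q_used=0 → run C
t=9: queue=[C,B,F,E,G] q_used=1 → run C
t=10: queue=[B,F,E,G,C] q_used=0 → run B
t=11: queue=[B,F,E,G,C] q_used=1 → run B
t=12: queue=[F,E,G,C,B] q_used=0 → run F
t=13: queue=[F,E,G,C,B] q_used=1 → run F
t=14: queue=[E,G,C,B,F] q_used=0 → run E
t=15: queue=[E,G,C,B,F] q_used=1 → run E
t=16: queue=[G,C,B,F,E] q_used=0 → run G
t=17: queue=[G,C,B,F,E] q_used=1 → run G
t=18: queue=[C,B,F,E] q_used=0 → run C
t=19: queue=[C,B,F,E] q_used=1 → run C
t=20: queue=[B,F,E,C] q_used=0 → run B
t=21: queue=[B,F,E,C] q_used=1 → run B
t=22: queue=[F,E,C] q_used=0 → run F
t=23: queue=[F,E,C] q_used=1 → run F
t=24: queue=[E,C] q_used=0 → run E
t=25: queue=[E,C] q_used=1 → run E
t=26: queue=[C,E] q_used=0 → run C
t=27: queue=[C,E] q_used=1 → run C
t=28: queue=[E,C] q_used=0 → run E
t=29: queue=[E,C] q_used=1 → run E
t=30: queue=[C,E] q_used=0 → run C
t=31: queue=[E] q_used=0 → run E
t=32: (idle)
t=33: (idle)
t=34: (idle)
t=35: (idle)
t=36: (idle)
t=37: (idle)

completion order = H, G, B, F, C, E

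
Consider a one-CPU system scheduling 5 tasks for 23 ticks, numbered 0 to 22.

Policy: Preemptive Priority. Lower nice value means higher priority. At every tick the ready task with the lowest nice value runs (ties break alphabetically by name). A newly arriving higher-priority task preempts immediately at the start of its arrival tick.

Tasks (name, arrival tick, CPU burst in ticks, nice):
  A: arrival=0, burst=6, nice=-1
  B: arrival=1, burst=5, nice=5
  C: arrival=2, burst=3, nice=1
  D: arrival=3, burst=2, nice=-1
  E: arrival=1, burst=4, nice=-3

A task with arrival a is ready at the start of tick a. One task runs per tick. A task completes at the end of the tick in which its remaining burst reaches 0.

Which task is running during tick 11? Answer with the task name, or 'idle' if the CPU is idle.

running at tick 11 = D

t=0: ready={A} → run A
t=1: ready={A,B,E} → run E
t=2: ready={A,B,C,E} → run E
t=3: ready={A,B,C,D,E} → run E
t=4: ready={A,B,C,D,E} → run E
t=5: ready={A,B,C,D} → run A
t=6: ready={A,B,C,D} → run A
t=7: ready={A,B,C,D} → run A
t=8: ready={A,B,C,D} → run A
t=9: ready={A,B,C,D} → run A
t=10: ready={B,C,D} → run D
t=11: ready={B,C,D} → run D
t=12: ready={B,C} → run C
t=13: ready={B,C} → run C
t=14: ready={B,C} → run C
t=15: ready={B} → run B
t=16: ready={B} → run B
t=17: ready={B} → run B
t=18: ready={B} → run B
t=19: ready={B} → run B
t=20: (idle)
t=21: (idle)
t=22: (idle)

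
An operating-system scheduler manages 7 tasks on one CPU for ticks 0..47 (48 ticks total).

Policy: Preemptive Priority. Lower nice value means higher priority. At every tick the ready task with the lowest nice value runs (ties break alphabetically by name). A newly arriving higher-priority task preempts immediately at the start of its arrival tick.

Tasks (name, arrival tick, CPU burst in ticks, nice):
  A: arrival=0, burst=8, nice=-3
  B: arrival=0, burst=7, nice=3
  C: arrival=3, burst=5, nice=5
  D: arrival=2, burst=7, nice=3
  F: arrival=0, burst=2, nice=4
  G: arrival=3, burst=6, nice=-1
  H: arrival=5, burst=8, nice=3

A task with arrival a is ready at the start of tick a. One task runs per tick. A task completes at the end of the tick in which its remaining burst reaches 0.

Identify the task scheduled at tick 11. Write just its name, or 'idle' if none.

running at tick 11 = G

t=0: ready={A,B,F} → run A
t=1: ready={A,B,F} → run A
t=2: ready={A,B,D,F} → run A
t=3: ready={A,B,C,D,F,G} → run A
t=4: ready={A,B,C,D,F,G} → run A
t=5: ready={A,B,C,D,F,G,H} → run A
t=6: ready={A,B,C,D,F,G,H} → run A
t=7: ready={A,B,C,D,F,G,H} → run A
t=8: ready={B,C,D,F,G,H} → run G
t=9: ready={B,C,D,F,G,H} → run G
t=10: ready={B,C,D,F,G,H} → run G
t=11: ready={B,C,D,F,G,H} → run G
t=12: ready={B,C,D,F,G,H} → run G
t=13: ready={B,C,D,F,G,H} → run G
t=14: ready={B,C,D,F,H} → run B
t=15: ready={B,C,D,F,H} → run B
t=16: ready={B,C,D,F,H} → run B
t=17: ready={B,C,D,F,H} → run B
t=18: ready={B,C,D,F,H} → run B
t=19: ready={B,C,D,F,H} → run B
t=20: ready={B,C,D,F,H} → run B
t=21: ready={C,D,F,H} → run D
t=22: ready={C,D,F,H} → run D
t=23: ready={C,D,F,H} → run D
t=24: ready={C,D,F,H} → run D
t=25: ready={C,D,F,H} → run D
t=26: ready={C,D,F,H} → run D
t=27: ready={C,D,F,H} → run D
t=28: ready={C,F,H} → run H
t=29: ready={C,F,H} → run H
t=30: ready={C,F,H} → run H
t=31: ready={C,F,H} → run H
t=32: ready={C,F,H} → run H
t=33: ready={C,F,H} → run H
t=34: ready={C,F,H} → run H
t=35: ready={C,F,H} → run H
t=36: ready={C,F} → run F
t=37: ready={C,F} → run F
t=38: ready={C} → run C
t=39: ready={C} → run C
t=40: ready={C} → run C
t=41: ready={C} → run C
t=42: ready={C} → run C
t=43: (idle)
t=44: (idle)
t=45: (idle)
t=46: (idle)
t=47: (idle)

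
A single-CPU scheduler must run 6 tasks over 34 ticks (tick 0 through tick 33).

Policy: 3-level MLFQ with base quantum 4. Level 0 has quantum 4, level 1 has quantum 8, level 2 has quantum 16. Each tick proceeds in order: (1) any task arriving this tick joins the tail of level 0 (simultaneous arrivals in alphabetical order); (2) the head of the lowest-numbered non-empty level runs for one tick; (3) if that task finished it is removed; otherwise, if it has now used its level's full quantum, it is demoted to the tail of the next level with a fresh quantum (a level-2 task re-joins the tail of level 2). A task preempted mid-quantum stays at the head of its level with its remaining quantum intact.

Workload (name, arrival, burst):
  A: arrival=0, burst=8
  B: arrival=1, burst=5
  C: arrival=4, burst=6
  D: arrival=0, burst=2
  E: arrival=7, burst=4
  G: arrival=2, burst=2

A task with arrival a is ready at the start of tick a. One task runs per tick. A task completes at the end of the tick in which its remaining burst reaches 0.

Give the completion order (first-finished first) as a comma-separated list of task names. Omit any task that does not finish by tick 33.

t=0: L0/L1/L2 = AD/-/- → run A
t=1: L0/L1/L2 = ADB/-/- → run A
t=2: L0/L1/L2 = ADBG/-/- → run A
t=3: L0/L1/L2 = ADBG/-/- → run A
t=4: L0/L1/L2 = DBGC/A/- → run D
t=5: L0/L1/L2 = DBGC/A/- → run D
t=6: L0/L1/L2 = BGC/A/- → run B
t=7: L0/L1/L2 = BGCE/A/- → run B
t=8: L0/L1/L2 = BGCE/A/- → run B
t=9: L0/L1/L2 = BGCE/A/- → run B
t=10: L0/L1/L2 = GCE/AB/- → run G
t=11: L0/L1/L2 = GCE/AB/- → run G
t=12: L0/L1/L2 = CE/AB/- → run C
t=13: L0/L1/L2 = CE/AB/- → run C
t=14: L0/L1/L2 = CE/AB/- → run C
t=15: L0/L1/L2 = CE/AB/- → run C
t=16: L0/L1/L2 = E/ABC/- → run E
t=17: L0/L1/L2 = E/ABC/- → run E
t=18: L0/L1/L2 = E/ABC/- → run E
t=19: L0/L1/L2 = E/ABC/- → run E
t=20: L0/L1/L2 = -/ABC/- → run A
t=21: L0/L1/L2 = -/ABC/- → run A
t=22: L0/L1/L2 = -/ABC/- → run A
t=23: L0/L1/L2 = -/ABC/- → run A
t=24: L0/L1/L2 = -/BC/- → run B
t=25: L0/L1/L2 = -/C/- → run C
t=26: L0/L1/L2 = -/C/- → run C
t=27: (idle)
t=28: (idle)
t=29: (idle)
t=30: (idle)
t=31: (idle)
t=32: (idle)
t=33: (idle)

completion order = D, G, E, A, B, C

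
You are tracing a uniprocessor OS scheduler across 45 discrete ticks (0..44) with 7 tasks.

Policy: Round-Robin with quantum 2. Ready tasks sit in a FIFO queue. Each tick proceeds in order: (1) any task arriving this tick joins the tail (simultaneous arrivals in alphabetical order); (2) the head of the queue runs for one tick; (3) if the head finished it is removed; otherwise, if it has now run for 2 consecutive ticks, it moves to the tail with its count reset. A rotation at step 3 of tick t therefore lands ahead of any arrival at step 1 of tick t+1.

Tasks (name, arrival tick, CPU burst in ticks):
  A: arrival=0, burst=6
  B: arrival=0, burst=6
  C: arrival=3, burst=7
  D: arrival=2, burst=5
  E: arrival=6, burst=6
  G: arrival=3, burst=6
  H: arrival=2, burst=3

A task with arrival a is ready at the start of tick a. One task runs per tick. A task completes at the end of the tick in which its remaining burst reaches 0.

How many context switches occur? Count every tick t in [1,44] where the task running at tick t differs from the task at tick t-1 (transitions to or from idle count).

t=0: queue=[A,B] q_used=0 → run A
t=1: queue=[A,B] q_used=1 → run A
t=2: queue=[B,A,D,H] q_used=0 → run B
t=3: queue=[B,A,D,H,C,G] q_used=1 → run B
t=4: queue=[A,D,H,C,G,B] q_used=0 → run A
t=5: queue=[A,D,H,C,G,B] q_used=1 → run A
t=6: queue=[D,H,C,G,B,A,E] q_used=0 → run D
t=7: queue=[D,H,C,G,B,A,E] q_used=1 → run D
t=8: queue=[H,C,G,B,A,E,D] q_used=0 → run H
t=9: queue=[H,C,G,B,A,E,D] q_used=1 → run H
t=10: queue=[C,G,B,A,E,D,H] q_used=0 → run C
t=11: queue=[C,G,B,A,E,D,H] q_used=1 → run C
t=12: queue=[G,B,A,E,D,H,C] q_used=0 → run G
t=13: queue=[G,B,A,E,D,H,C] q_used=1 → run G
t=14: queue=[B,A,E,D,H,C,G] q_used=0 → run B
t=15: queue=[B,A,E,D,H,C,G] q_used=1 → run B
t=16: queue=[A,E,D,H,C,G,B] q_used=0 → run A
t=17: queue=[A,E,D,H,C,G,B] q_used=1 → run A
t=18: queue=[E,D,H,C,G,B] q_used=0 → run E
t=19: queue=[E,D,H,C,G,B] q_used=1 → run E
t=20: queue=[D,H,C,G,B,E] q_used=0 → run D
t=21: queue=[D,H,C,G,B,E] q_used=1 → run D
t=22: queue=[H,C,G,B,E,D] q_used=0 → run H
t=23: queue=[C,G,B,E,D] q_used=0 → run C
t=24: queue=[C,G,B,E,D] q_used=1 → run C
t=25: queue=[G,B,E,D,C] q_used=0 → run G
t=26: queue=[G,B,E,D,C] q_used=1 → run G
t=27: queue=[B,E,D,C,G] q_used=0 → run B
t=28: queue=[B,E,D,C,G] q_used=1 → run B
t=29: queue=[E,D,C,G] q_used=0 → run E
t=30: queue=[E,D,C,G] q_used=1 → run E
t=31: queue=[D,C,G,E] q_used=0 → run D
t=32: queue=[C,G,E] q_used=0 → run C
t=33: queue=[C,G,E] q_used=1 → run C
t=34: queue=[G,E,C] q_used=0 → run G
t=35: queue=[G,E,C] q_used=1 → run G
t=36: queue=[E,C] q_used=0 → run E
t=37: queue=[E,C] q_used=1 → run E
t=38: queue=[C] q_used=0 → run C
t=39: (idle)
t=40: (idle)
t=41: (idle)
t=42: (idle)
t=43: (idle)
t=44: (idle)

context switches = 21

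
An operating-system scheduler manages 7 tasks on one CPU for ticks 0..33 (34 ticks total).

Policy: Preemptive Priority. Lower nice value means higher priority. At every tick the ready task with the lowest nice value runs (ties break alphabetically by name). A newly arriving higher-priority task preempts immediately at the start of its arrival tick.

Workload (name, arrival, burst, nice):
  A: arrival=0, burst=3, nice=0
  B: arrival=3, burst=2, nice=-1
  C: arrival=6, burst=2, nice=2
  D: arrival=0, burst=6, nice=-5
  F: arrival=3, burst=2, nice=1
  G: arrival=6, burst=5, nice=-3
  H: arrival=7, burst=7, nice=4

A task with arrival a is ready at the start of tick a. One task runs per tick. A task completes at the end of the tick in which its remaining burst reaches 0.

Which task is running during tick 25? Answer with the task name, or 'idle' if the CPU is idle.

t=0: ready={A,D} → run D
t=1: ready={A,D} → run D
t=2: ready={A,D} → run D
t=3: ready={A,B,D,F} → run D
t=4: ready={A,B,D,F} → run D
t=5: ready={A,B,D,F} → run D
t=6: ready={A,B,C,F,G} → run G
t=7: ready={A,B,C,F,G,H} → run G
t=8: ready={A,B,C,F,G,H} → run G
t=9: ready={A,B,C,F,G,H} → run G
t=10: ready={A,B,C,F,G,H} → run G
t=11: ready={A,B,C,F,H} → run B
t=12: ready={A,B,C,F,H} → run B
t=13: ready={A,C,F,H} → run A
t=14: ready={A,C,F,H} → run A
t=15: ready={A,C,F,H} → run A
t=16: ready={C,F,H} → run F
t=17: ready={C,F,H} → run F
t=18: ready={C,H} → run C
t=19: ready={C,H} → run C
t=20: ready={H} → run H
t=21: ready={H} → run H
t=22: ready={H} → run H
t=23: ready={H} → run H
t=24: ready={H} → run H
t=25: ready={H} → run H
t=26: ready={H} → run H
t=27: (idle)
t=28: (idle)
t=29: (idle)
t=30: (idle)
t=31: (idle)
t=32: (idle)
t=33: (idle)

running at tick 25 = H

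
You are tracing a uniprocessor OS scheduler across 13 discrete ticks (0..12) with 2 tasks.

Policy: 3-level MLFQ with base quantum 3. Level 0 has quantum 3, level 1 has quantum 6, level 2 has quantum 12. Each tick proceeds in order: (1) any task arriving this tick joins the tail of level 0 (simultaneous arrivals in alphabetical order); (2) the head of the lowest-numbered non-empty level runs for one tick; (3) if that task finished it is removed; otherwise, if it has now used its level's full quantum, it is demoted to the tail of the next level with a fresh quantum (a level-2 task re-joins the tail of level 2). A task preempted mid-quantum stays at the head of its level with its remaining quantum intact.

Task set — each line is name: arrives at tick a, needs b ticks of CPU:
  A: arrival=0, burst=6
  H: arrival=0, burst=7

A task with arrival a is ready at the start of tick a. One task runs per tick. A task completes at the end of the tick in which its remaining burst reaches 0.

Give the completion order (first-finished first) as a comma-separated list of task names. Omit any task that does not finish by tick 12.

t=0: L0/L1/L2 = AH/-/- → run A
t=1: L0/L1/L2 = AH/-/- → run A
t=2: L0/L1/L2 = AH/-/- → run A
t=3: L0/L1/L2 = H/A/- → run H
t=4: L0/L1/L2 = H/A/- → run H
t=5: L0/L1/L2 = H/A/- → run H
t=6: L0/L1/L2 = -/AH/- → run A
t=7: L0/L1/L2 = -/AH/- → run A
t=8: L0/L1/L2 = -/AH/- → run A
t=9: L0/L1/L2 = -/H/- → run H
t=10: L0/L1/L2 = -/H/- → run H
t=11: L0/L1/L2 = -/H/- → run H
t=12: L0/L1/L2 = -/H/- → run H

completion order = A, H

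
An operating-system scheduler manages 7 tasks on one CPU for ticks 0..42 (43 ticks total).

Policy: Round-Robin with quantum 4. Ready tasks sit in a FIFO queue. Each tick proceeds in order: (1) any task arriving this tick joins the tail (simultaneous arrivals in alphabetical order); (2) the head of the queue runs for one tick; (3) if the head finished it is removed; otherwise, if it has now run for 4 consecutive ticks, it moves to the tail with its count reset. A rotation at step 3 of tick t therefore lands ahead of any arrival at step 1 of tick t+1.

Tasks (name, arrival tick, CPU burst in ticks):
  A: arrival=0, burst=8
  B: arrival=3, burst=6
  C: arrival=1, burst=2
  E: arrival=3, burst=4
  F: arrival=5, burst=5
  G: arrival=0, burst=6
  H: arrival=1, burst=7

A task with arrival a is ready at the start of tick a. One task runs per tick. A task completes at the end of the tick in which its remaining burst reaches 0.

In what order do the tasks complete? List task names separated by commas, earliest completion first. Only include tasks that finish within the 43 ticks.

completion order = C, E, A, G, H, B, F

t=0: queue=[A,G] q_used=0 → run A
t=1: queue=[A,G,C,H] q_used=1 → run A
t=2: queue=[A,G,C,H] q_used=2 → run A
t=3: queue=[A,G,C,H,B,E] q_used=3 → run A
t=4: queue=[G,C,H,B,E,A] q_used=0 → run G
t=5: queue=[G,C,H,B,E,A,F] q_used=1 → run G
t=6: queue=[G,C,H,B,E,A,F] q_used=2 → run G
t=7: queue=[G,C,H,B,E,A,F] q_used=3 → run G
t=8: queue=[C,H,B,E,A,F,G] q_used=0 → run C
t=9: queue=[C,H,B,E,A,F,G] q_used=1 → run C
t=10: queue=[H,B,E,A,F,G] q_used=0 → run H
t=11: queue=[H,B,E,A,F,G] q_used=1 → run H
t=12: queue=[H,B,E,A,F,G] q_used=2 → run H
t=13: queue=[H,B,E,A,F,G] q_used=3 → run H
t=14: queue=[B,E,A,F,G,H] q_used=0 → run B
t=15: queue=[B,E,A,F,G,H] q_used=1 → run B
t=16: queue=[B,E,A,F,G,H] q_used=2 → run B
t=17: queue=[B,E,A,F,G,H] q_used=3 → run B
t=18: queue=[E,A,F,G,H,B] q_used=0 → run E
t=19: queue=[E,A,F,G,H,B] q_used=1 → run E
t=20: queue=[E,A,F,G,H,B] q_used=2 → run E
t=21: queue=[E,A,F,G,H,B] q_used=3 → run E
t=22: queue=[A,F,G,H,B] q_used=0 → run A
t=23: queue=[A,F,G,H,B] q_used=1 → run A
t=24: queue=[A,F,G,H,B] q_used=2 → run A
t=25: queue=[A,F,G,H,B] q_used=3 → run A
t=26: queue=[F,G,H,B] q_used=0 → run F
t=27: queue=[F,G,H,B] q_used=1 → run F
t=28: queue=[F,G,H,B] q_used=2 → run F
t=29: queue=[F,G,H,B] q_used=3 → run F
t=30: queue=[G,H,B,F] q_used=0 → run G
t=31: queue=[G,H,B,F] q_used=1 → run G
t=32: queue=[H,B,F] q_used=0 → run H
t=33: queue=[H,B,F] q_used=1 → run H
t=34: queue=[H,B,F] q_used=2 → run H
t=35: queue=[B,F] q_used=0 → run B
t=36: queue=[B,F] q_used=1 → run B
t=37: queue=[F] q_used=0 → run F
t=38: (idle)
t=39: (idle)
t=40: (idle)
t=41: (idle)
t=42: (idle)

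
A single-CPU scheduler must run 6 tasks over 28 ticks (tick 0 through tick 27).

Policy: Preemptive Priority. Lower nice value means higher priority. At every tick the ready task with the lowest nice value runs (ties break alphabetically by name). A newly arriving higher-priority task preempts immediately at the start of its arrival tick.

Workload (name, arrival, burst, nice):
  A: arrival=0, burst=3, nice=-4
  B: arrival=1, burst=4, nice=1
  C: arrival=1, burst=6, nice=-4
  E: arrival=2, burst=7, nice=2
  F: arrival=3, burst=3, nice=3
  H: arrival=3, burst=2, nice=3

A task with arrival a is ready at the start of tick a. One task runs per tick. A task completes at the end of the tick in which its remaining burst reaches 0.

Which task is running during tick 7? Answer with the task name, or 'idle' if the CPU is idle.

t=0: ready={A} → run A
t=1: ready={A,B,C} → run A
t=2: ready={A,B,C,E} → run A
t=3: ready={B,C,E,F,H} → run C
t=4: ready={B,C,E,F,H} → run C
t=5: ready={B,C,E,F,H} → run C
t=6: ready={B,C,E,F,H} → run C
t=7: ready={B,C,E,F,H} → run C
t=8: ready={B,C,E,F,H} → run C
t=9: ready={B,E,F,H} → run B
t=10: ready={B,E,F,H} → run B
t=11: ready={B,E,F,H} → run B
t=12: ready={B,E,F,H} → run B
t=13: ready={E,F,H} → run E
t=14: ready={E,F,H} → run E
t=15: ready={E,F,H} → run E
t=16: ready={E,F,H} → run E
t=17: ready={E,F,H} → run E
t=18: ready={E,F,H} → run E
t=19: ready={E,F,H} → run E
t=20: ready={F,H} → run F
t=21: ready={F,H} → run F
t=22: ready={F,H} → run F
t=23: ready={H} → run H
t=24: ready={H} → run H
t=25: (idle)
t=26: (idle)
t=27: (idle)

running at tick 7 = C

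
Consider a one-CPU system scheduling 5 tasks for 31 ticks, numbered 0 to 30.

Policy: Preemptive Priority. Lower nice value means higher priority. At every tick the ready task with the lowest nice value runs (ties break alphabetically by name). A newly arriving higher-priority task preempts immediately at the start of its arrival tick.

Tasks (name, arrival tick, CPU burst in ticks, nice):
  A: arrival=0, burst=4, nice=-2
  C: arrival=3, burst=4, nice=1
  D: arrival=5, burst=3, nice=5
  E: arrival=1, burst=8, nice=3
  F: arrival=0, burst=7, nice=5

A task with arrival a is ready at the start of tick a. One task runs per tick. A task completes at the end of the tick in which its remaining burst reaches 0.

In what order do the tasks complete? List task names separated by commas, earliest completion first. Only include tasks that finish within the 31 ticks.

completion order = A, C, E, D, F

t=0: ready={A,F} → run A
t=1: ready={A,E,F} → run A
t=2: ready={A,E,F} → run A
t=3: ready={A,C,E,F} → run A
t=4: ready={C,E,F} → run C
t=5: ready={C,D,E,F} → run C
t=6: ready={C,D,E,F} → run C
t=7: ready={C,D,E,F} → run C
t=8: ready={D,E,F} → run E
t=9: ready={D,E,F} → run E
t=10: ready={D,E,F} → run E
t=11: ready={D,E,F} → run E
t=12: ready={D,E,F} → run E
t=13: ready={D,E,F} → run E
t=14: ready={D,E,F} → run E
t=15: ready={D,E,F} → run E
t=16: ready={D,F} → run D
t=17: ready={D,F} → run D
t=18: ready={D,F} → run D
t=19: ready={F} → run F
t=20: ready={F} → run F
t=21: ready={F} → run F
t=22: ready={F} → run F
t=23: ready={F} → run F
t=24: ready={F} → run F
t=25: ready={F} → run F
t=26: (idle)
t=27: (idle)
t=28: (idle)
t=29: (idle)
t=30: (idle)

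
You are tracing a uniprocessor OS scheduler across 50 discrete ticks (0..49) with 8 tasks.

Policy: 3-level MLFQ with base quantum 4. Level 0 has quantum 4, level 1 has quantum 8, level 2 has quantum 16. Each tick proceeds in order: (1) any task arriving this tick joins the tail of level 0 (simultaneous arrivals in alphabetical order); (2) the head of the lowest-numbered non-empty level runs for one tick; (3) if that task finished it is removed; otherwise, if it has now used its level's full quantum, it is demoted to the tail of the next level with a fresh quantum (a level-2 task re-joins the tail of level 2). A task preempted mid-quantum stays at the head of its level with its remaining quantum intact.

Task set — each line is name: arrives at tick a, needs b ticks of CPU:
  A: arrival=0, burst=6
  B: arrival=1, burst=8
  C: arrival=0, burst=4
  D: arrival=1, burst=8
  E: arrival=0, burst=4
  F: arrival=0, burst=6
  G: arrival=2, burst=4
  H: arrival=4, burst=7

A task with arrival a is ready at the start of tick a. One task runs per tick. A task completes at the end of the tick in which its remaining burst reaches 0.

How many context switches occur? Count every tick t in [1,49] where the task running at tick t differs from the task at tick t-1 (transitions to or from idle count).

t=0: L0/L1/L2 = ACEF/-/- → run A
t=1: L0/L1/L2 = ACEFBD/-/- → run A
t=2: L0/L1/L2 = ACEFBDG/-/- → run A
t=3: L0/L1/L2 = ACEFBDG/-/- → run A
t=4: L0/L1/L2 = CEFBDGH/A/- → run C
t=5: L0/L1/L2 = CEFBDGH/A/- → run C
t=6: L0/L1/L2 = CEFBDGH/A/- → run C
t=7: L0/L1/L2 = CEFBDGH/A/- → run C
t=8: L0/L1/L2 = EFBDGH/A/- → run E
t=9: L0/L1/L2 = EFBDGH/A/- → run E
t=10: L0/L1/L2 = EFBDGH/A/- → run E
t=11: L0/L1/L2 = EFBDGH/A/- → run E
t=12: L0/L1/L2 = FBDGH/A/- → run F
t=13: L0/L1/L2 = FBDGH/A/- → run F
t=14: L0/L1/L2 = FBDGH/A/- → run F
t=15: L0/L1/L2 = FBDGH/A/- → run F
t=16: L0/L1/L2 = BDGH/AF/- → run B
t=17: L0/L1/L2 = BDGH/AF/- → run B
t=18: L0/L1/L2 = BDGH/AF/- → run B
t=19: L0/L1/L2 = BDGH/AF/- → run B
t=20: L0/L1/L2 = DGH/AFB/- → run D
t=21: L0/L1/L2 = DGH/AFB/- → run D
t=22: L0/L1/L2 = DGH/AFB/- → run D
t=23: L0/L1/L2 = DGH/AFB/- → run D
t=24: L0/L1/L2 = GH/AFBD/- → run G
t=25: L0/L1/L2 = GH/AFBD/- → run G
t=26: L0/L1/L2 = GH/AFBD/- → run G
t=27: L0/L1/L2 = GH/AFBD/- → run G
t=28: L0/L1/L2 = H/AFBD/- → run H
t=29: L0/L1/L2 = H/AFBD/- → run H
t=30: L0/L1/L2 = H/AFBD/- → run H
t=31: L0/L1/L2 = H/AFBD/- → run H
t=32: L0/L1/L2 = -/AFBDH/- → run A
t=33: L0/L1/L2 = -/AFBDH/- → run A
t=34: L0/L1/L2 = -/FBDH/- → run F
t=35: L0/L1/L2 = -/FBDH/- → run F
t=36: L0/L1/L2 = -/BDH/- → run B
t=37: L0/L1/L2 = -/BDH/- → run B
t=38: L0/L1/L2 = -/BDH/- → run B
t=39: L0/L1/L2 = -/BDH/- → run B
t=40: L0/L1/L2 = -/DH/- → run D
t=41: L0/L1/L2 = -/DH/- → run D
t=42: L0/L1/L2 = -/DH/- → run D
t=43: L0/L1/L2 = -/DH/- → run D
t=44: L0/L1/L2 = -/H/- → run H
t=45: L0/L1/L2 = -/H/- → run H
t=46: L0/L1/L2 = -/H/- → run H
t=47: (idle)
t=48: (idle)
t=49: (idle)

context switches = 13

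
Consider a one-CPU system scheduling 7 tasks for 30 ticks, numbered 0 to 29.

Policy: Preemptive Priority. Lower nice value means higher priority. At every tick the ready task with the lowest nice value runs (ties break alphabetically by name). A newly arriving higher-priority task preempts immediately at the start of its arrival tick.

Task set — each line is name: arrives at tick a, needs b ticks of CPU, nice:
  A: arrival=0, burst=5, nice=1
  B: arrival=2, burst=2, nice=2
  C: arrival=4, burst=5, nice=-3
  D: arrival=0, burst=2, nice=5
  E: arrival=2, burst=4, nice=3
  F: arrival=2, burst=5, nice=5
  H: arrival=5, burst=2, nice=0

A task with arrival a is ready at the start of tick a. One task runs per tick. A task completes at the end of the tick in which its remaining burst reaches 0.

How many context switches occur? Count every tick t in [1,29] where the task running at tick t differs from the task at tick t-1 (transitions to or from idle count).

context switches = 8

t=0: ready={A,D} → run A
t=1: ready={A,D} → run A
t=2: ready={A,B,D,E,F} → run A
t=3: ready={A,B,D,E,F} → run A
t=4: ready={A,B,C,D,E,F} → run C
t=5: ready={A,B,C,D,E,F,H} → run C
t=6: ready={A,B,C,D,E,F,H} → run C
t=7: ready={A,B,C,D,E,F,H} → run C
t=8: ready={A,B,C,D,E,F,H} → run C
t=9: ready={A,B,D,E,F,H} → run H
t=10: ready={A,B,D,E,F,H} → run H
t=11: ready={A,B,D,E,F} → run A
t=12: ready={B,D,E,F} → run B
t=13: ready={B,D,E,F} → run B
t=14: ready={D,E,F} → run E
t=15: ready={D,E,F} → run E
t=16: ready={D,E,F} → run E
t=17: ready={D,E,F} → run E
t=18: ready={D,F} → run D
t=19: ready={D,F} → run D
t=20: ready={F} → run F
t=21: ready={F} → run F
t=22: ready={F} → run F
t=23: ready={F} → run F
t=24: ready={F} → run F
t=25: (idle)
t=26: (idle)
t=27: (idle)
t=28: (idle)
t=29: (idle)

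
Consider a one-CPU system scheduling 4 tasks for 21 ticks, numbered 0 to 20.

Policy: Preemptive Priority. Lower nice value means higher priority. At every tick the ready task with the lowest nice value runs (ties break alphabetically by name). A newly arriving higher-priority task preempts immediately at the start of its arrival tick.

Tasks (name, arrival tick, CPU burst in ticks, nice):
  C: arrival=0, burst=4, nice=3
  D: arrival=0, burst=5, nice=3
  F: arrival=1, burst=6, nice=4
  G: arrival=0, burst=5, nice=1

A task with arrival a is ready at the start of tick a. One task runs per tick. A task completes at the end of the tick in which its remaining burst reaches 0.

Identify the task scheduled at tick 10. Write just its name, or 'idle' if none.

running at tick 10 = D

t=0: ready={C,D,G} → run G
t=1: ready={C,D,F,G} → run G
t=2: ready={C,D,F,G} → run G
t=3: ready={C,D,F,G} → run G
t=4: ready={C,D,F,G} → run G
t=5: ready={C,D,F} → run C
t=6: ready={C,D,F} → run C
t=7: ready={C,D,F} → run C
t=8: ready={C,D,F} → run C
t=9: ready={D,F} → run D
t=10: ready={D,F} → run D
t=11: ready={D,F} → run D
t=12: ready={D,F} → run D
t=13: ready={D,F} → run D
t=14: ready={F} → run F
t=15: ready={F} → run F
t=16: ready={F} → run F
t=17: ready={F} → run F
t=18: ready={F} → run F
t=19: ready={F} → run F
t=20: (idle)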